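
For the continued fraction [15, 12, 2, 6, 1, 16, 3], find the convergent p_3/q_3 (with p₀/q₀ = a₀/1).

2443/162

Using pₖ = aₖpₖ₋₁ + pₖ₋₂, qₖ = aₖqₖ₋₁ + qₖ₋₂ (with p₋₁=1, p₋₂=0, q₋₁=0, q₋₂=1):
  k=0: a=15, p=15, q=1
  k=1: a=12, p=181, q=12
  k=2: a=2, p=377, q=25
  k=3: a=6, p=2443, q=162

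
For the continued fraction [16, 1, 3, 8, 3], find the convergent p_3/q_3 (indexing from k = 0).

553/33

Using pₖ = aₖpₖ₋₁ + pₖ₋₂, qₖ = aₖqₖ₋₁ + qₖ₋₂ (with p₋₁=1, p₋₂=0, q₋₁=0, q₋₂=1):
  k=0: a=16, p=16, q=1
  k=1: a=1, p=17, q=1
  k=2: a=3, p=67, q=4
  k=3: a=8, p=553, q=33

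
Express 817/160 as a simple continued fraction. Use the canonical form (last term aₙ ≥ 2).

[5; 9, 2, 2, 3]

817 = 5*160 + 17
160 = 9*17 + 7
17 = 2*7 + 3
7 = 2*3 + 1
3 = 3*1 + 0  (stop)
So 817/160 = [5; 9, 2, 2, 3].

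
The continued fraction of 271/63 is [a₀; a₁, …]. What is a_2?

271 = 4·63 + 19   →  a_0 = 4
63 = 3·19 + 6   →  a_1 = 3
19 = 3·6 + 1   →  a_2 = 3

3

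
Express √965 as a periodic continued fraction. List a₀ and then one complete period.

a₀ = ⌊√965⌋ = 31.

[31; 15, 1, 1, 15, 62]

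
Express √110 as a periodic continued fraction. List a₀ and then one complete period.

a₀ = ⌊√110⌋ = 10.
With m₀=0, d₀=1 and mₖ₊₁ = dₖaₖ − mₖ, dₖ₊₁ = (n − mₖ₊₁²)/dₖ, aₖ₊₁ = ⌊(a₀+mₖ₊₁)/dₖ₊₁⌋:
  k=1: m=10, d=10, a=2
  k=2: m=10, d=1, a=20
d=1 and a=2a₀=20 at k=2, so the next step gives (m, d) = (10, 10) again — its k=1 value — and the period has length 2.

[10; 2, 20]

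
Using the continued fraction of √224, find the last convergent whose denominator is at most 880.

√224 = [14; 1, 28, …] (period length 2).
Convergents:
  p_0/q_0 = 14/1
  p_1/q_1 = 15/1
  p_2/q_2 = 434/29
  p_3/q_3 = 449/30
  p_4/q_4 = 13006/869
  p_5/q_5 = 13455/899
q_4 = 869 ≤ 880 < 899 = q_5, so the answer is 13006/869.

13006/869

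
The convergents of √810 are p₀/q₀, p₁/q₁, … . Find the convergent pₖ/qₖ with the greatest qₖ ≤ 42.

√810 = [28; 2, 5, 1, 4, 1, 5, 2, 56, …] (period length 8).
Convergents:
  p_0/q_0 = 28/1
  p_1/q_1 = 57/2
  p_2/q_2 = 313/11
  p_3/q_3 = 370/13
  p_4/q_4 = 1793/63
q_3 = 13 ≤ 42 < 63 = q_4, so the answer is 370/13.

370/13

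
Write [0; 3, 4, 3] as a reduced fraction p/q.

Using pₖ = aₖpₖ₋₁ + pₖ₋₂ and qₖ = aₖqₖ₋₁ + qₖ₋₂:
  k=0: a=0, p=0, q=1
  k=1: a=3, p=1, q=3
  k=2: a=4, p=4, q=13
  k=3: a=3, p=13, q=42

13/42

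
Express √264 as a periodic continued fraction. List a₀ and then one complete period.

[16; 4, 32]

a₀ = ⌊√264⌋ = 16.
With m₀=0, d₀=1 and mₖ₊₁ = dₖaₖ − mₖ, dₖ₊₁ = (n − mₖ₊₁²)/dₖ, aₖ₊₁ = ⌊(a₀+mₖ₊₁)/dₖ₊₁⌋:
  k=1: m=16, d=8, a=4
  k=2: m=16, d=1, a=32
d=1 and a=2a₀=32 at k=2, so the next step gives (m, d) = (16, 8) again — its k=1 value — and the period has length 2.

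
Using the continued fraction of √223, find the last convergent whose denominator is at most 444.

6481/434

√223 = [14; 1, 13, 1, 28, …] (period length 4).
Convergents:
  p_0/q_0 = 14/1
  p_1/q_1 = 15/1
  p_2/q_2 = 209/14
  p_3/q_3 = 224/15
  p_4/q_4 = 6481/434
  p_5/q_5 = 6705/449
q_4 = 434 ≤ 444 < 449 = q_5, so the answer is 6481/434.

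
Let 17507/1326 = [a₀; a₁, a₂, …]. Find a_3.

13

17507 = 13·1326 + 269   →  a_0 = 13
1326 = 4·269 + 250   →  a_1 = 4
269 = 1·250 + 19   →  a_2 = 1
250 = 13·19 + 3   →  a_3 = 13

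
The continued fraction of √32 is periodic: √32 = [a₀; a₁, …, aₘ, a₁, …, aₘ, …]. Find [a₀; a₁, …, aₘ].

a₀ = ⌊√32⌋ = 5.
With m₀=0, d₀=1 and mₖ₊₁ = dₖaₖ − mₖ, dₖ₊₁ = (n − mₖ₊₁²)/dₖ, aₖ₊₁ = ⌊(a₀+mₖ₊₁)/dₖ₊₁⌋:
  k=1: m=5, d=7, a=1
  k=2: m=2, d=4, a=1
  k=3: m=2, d=7, a=1
  k=4: m=5, d=1, a=10
d=1 and a=2a₀=10 at k=4, so the next step gives (m, d) = (5, 7) again — its k=1 value — and the period has length 4.

[5; 1, 1, 1, 10]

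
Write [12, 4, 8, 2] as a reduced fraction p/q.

857/70

Fold from the inside: start with 2/1.
  8 + 1/2 = 17/2
  4 + 2/17 = 70/17
  12 + 17/70 = 857/70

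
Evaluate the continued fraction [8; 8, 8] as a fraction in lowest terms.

528/65

Fold from the inside: start with 8/1.
  8 + 1/8 = 65/8
  8 + 8/65 = 528/65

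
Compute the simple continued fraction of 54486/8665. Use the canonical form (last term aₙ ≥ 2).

[6; 3, 2, 8, 3, 2, 6, 3]

54486 = 6*8665 + 2496
8665 = 3*2496 + 1177
2496 = 2*1177 + 142
1177 = 8*142 + 41
142 = 3*41 + 19
41 = 2*19 + 3
19 = 6*3 + 1
3 = 3*1 + 0  (stop)
So 54486/8665 = [6; 3, 2, 8, 3, 2, 6, 3].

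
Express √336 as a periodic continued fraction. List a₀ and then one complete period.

a₀ = ⌊√336⌋ = 18.

[18; 3, 36]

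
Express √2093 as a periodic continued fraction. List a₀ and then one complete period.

[45; 1, 2, 1, 90]

a₀ = ⌊√2093⌋ = 45.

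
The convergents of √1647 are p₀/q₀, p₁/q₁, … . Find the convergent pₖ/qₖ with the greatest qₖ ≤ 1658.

39731/979

√1647 = [40; 1, 1, 2, 1, 1, 80, …] (period length 6).
Convergents:
  p_0/q_0 = 40/1
  p_1/q_1 = 41/1
  p_2/q_2 = 81/2
  p_3/q_3 = 203/5
  p_4/q_4 = 284/7
  p_5/q_5 = 487/12
  p_6/q_6 = 39244/967
  p_7/q_7 = 39731/979
  p_8/q_8 = 78975/1946
q_7 = 979 ≤ 1658 < 1946 = q_8, so the answer is 39731/979.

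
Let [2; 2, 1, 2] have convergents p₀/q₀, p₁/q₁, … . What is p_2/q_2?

Using pₖ = aₖpₖ₋₁ + pₖ₋₂, qₖ = aₖqₖ₋₁ + qₖ₋₂ (with p₋₁=1, p₋₂=0, q₋₁=0, q₋₂=1):
  k=0: a=2, p=2, q=1
  k=1: a=2, p=5, q=2
  k=2: a=1, p=7, q=3

7/3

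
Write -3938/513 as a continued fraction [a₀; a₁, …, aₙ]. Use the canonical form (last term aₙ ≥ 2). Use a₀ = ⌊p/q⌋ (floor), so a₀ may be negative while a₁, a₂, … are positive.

[-8; 3, 11, 15]

-3938 = -8·513 + 166
513 = 3·166 + 15
166 = 11·15 + 1
15 = 15·1 + 0  (stop)
So -3938/513 = [-8; 3, 11, 15].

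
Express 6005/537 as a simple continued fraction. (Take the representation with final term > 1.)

[11; 5, 2, 11, 1, 3]

6005 = 11×537 + 98
537 = 5×98 + 47
98 = 2×47 + 4
47 = 11×4 + 3
4 = 1×3 + 1
3 = 3×1 + 0  (stop)
So 6005/537 = [11; 5, 2, 11, 1, 3].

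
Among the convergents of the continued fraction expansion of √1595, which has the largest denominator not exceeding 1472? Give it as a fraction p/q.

51080/1279

√1595 = [39; 1, 14, 1, 78, …] (period length 4).
Convergents:
  p_0/q_0 = 39/1
  p_1/q_1 = 40/1
  p_2/q_2 = 599/15
  p_3/q_3 = 639/16
  p_4/q_4 = 50441/1263
  p_5/q_5 = 51080/1279
  p_6/q_6 = 765561/19169
q_5 = 1279 ≤ 1472 < 19169 = q_6, so the answer is 51080/1279.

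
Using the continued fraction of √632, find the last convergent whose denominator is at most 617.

7743/308

√632 = [25; 7, 6, 7, 50, …] (period length 4).
Convergents:
  p_0/q_0 = 25/1
  p_1/q_1 = 176/7
  p_2/q_2 = 1081/43
  p_3/q_3 = 7743/308
  p_4/q_4 = 388231/15443
q_3 = 308 ≤ 617 < 15443 = q_4, so the answer is 7743/308.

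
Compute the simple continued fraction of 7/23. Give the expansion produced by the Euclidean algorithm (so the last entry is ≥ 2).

7 = 0×23 + 7
23 = 3×7 + 2
7 = 3×2 + 1
2 = 2×1 + 0  (stop)
So 7/23 = [0; 3, 3, 2].

[0; 3, 3, 2]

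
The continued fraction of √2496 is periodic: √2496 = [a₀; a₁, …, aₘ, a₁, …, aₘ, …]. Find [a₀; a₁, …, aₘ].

a₀ = ⌊√2496⌋ = 49.
With m₀=0, d₀=1 and mₖ₊₁ = dₖaₖ − mₖ, dₖ₊₁ = (n − mₖ₊₁²)/dₖ, aₖ₊₁ = ⌊(a₀+mₖ₊₁)/dₖ₊₁⌋:
  k=1: m=49, d=95, a=1
  k=2: m=46, d=4, a=23
  k=3: m=46, d=95, a=1
  k=4: m=49, d=1, a=98
d=1 and a=2a₀=98 at k=4, so the next step gives (m, d) = (49, 95) again — its k=1 value — and the period has length 4.

[49; 1, 23, 1, 98]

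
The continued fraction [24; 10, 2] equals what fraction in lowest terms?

Using pₖ = aₖpₖ₋₁ + pₖ₋₂ and qₖ = aₖqₖ₋₁ + qₖ₋₂:
  k=0: a=24, p=24, q=1
  k=1: a=10, p=241, q=10
  k=2: a=2, p=506, q=21

506/21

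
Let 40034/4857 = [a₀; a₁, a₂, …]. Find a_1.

40034 = 8·4857 + 1178   →  a_0 = 8
4857 = 4·1178 + 145   →  a_1 = 4

4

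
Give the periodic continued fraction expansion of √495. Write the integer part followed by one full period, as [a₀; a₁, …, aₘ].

a₀ = ⌊√495⌋ = 22.

[22; 4, 44]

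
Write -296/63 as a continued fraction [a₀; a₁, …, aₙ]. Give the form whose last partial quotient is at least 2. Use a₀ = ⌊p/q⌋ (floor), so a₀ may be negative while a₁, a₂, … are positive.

-296 = -5×63 + 19
63 = 3×19 + 6
19 = 3×6 + 1
6 = 6×1 + 0  (stop)
So -296/63 = [-5; 3, 3, 6].

[-5; 3, 3, 6]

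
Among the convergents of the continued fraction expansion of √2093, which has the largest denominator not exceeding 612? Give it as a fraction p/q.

√2093 = [45; 1, 2, 1, 90, …] (period length 4).
Convergents:
  p_0/q_0 = 45/1
  p_1/q_1 = 46/1
  p_2/q_2 = 137/3
  p_3/q_3 = 183/4
  p_4/q_4 = 16607/363
  p_5/q_5 = 16790/367
  p_6/q_6 = 50187/1097
q_5 = 367 ≤ 612 < 1097 = q_6, so the answer is 16790/367.

16790/367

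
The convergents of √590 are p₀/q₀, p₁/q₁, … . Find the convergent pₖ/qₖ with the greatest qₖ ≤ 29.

√590 = [24; 3, 2, 4, 2, 3, 48, …] (period length 6).
Convergents:
  p_0/q_0 = 24/1
  p_1/q_1 = 73/3
  p_2/q_2 = 170/7
  p_3/q_3 = 753/31
q_2 = 7 ≤ 29 < 31 = q_3, so the answer is 170/7.

170/7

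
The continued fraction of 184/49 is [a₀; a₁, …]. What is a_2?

3

184 = 3·49 + 37   →  a_0 = 3
49 = 1·37 + 12   →  a_1 = 1
37 = 3·12 + 1   →  a_2 = 3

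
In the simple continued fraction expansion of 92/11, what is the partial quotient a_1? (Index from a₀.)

2

92 = 8·11 + 4   →  a_0 = 8
11 = 2·4 + 3   →  a_1 = 2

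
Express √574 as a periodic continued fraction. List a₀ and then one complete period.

[23; 1, 22, 1, 46]

a₀ = ⌊√574⌋ = 23.
With m₀=0, d₀=1 and mₖ₊₁ = dₖaₖ − mₖ, dₖ₊₁ = (n − mₖ₊₁²)/dₖ, aₖ₊₁ = ⌊(a₀+mₖ₊₁)/dₖ₊₁⌋:
  k=1: m=23, d=45, a=1
  k=2: m=22, d=2, a=22
  k=3: m=22, d=45, a=1
  k=4: m=23, d=1, a=46
d=1 and a=2a₀=46 at k=4, so the next step gives (m, d) = (23, 45) again — its k=1 value — and the period has length 4.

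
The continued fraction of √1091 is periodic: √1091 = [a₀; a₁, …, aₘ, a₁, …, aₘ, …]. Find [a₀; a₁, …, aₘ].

[33; 33, 66]

a₀ = ⌊√1091⌋ = 33.
With m₀=0, d₀=1 and mₖ₊₁ = dₖaₖ − mₖ, dₖ₊₁ = (n − mₖ₊₁²)/dₖ, aₖ₊₁ = ⌊(a₀+mₖ₊₁)/dₖ₊₁⌋:
  k=1: m=33, d=2, a=33
  k=2: m=33, d=1, a=66
d=1 and a=2a₀=66 at k=2, so the next step gives (m, d) = (33, 2) again — its k=1 value — and the period has length 2.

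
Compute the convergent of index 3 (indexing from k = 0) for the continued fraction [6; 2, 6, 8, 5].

685/106

Using pₖ = aₖpₖ₋₁ + pₖ₋₂, qₖ = aₖqₖ₋₁ + qₖ₋₂ (with p₋₁=1, p₋₂=0, q₋₁=0, q₋₂=1):
  k=0: a=6, p=6, q=1
  k=1: a=2, p=13, q=2
  k=2: a=6, p=84, q=13
  k=3: a=8, p=685, q=106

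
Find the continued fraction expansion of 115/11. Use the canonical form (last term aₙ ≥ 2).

115 = 10*11 + 5
11 = 2*5 + 1
5 = 5*1 + 0  (stop)
So 115/11 = [10; 2, 5].

[10; 2, 5]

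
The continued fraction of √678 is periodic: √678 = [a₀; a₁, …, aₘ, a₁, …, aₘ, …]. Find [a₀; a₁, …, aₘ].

[26; 26, 52]

a₀ = ⌊√678⌋ = 26.
With m₀=0, d₀=1 and mₖ₊₁ = dₖaₖ − mₖ, dₖ₊₁ = (n − mₖ₊₁²)/dₖ, aₖ₊₁ = ⌊(a₀+mₖ₊₁)/dₖ₊₁⌋:
  k=1: m=26, d=2, a=26
  k=2: m=26, d=1, a=52
d=1 and a=2a₀=52 at k=2, so the next step gives (m, d) = (26, 2) again — its k=1 value — and the period has length 2.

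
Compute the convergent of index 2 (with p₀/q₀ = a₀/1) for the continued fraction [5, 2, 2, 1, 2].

Using pₖ = aₖpₖ₋₁ + pₖ₋₂, qₖ = aₖqₖ₋₁ + qₖ₋₂ (with p₋₁=1, p₋₂=0, q₋₁=0, q₋₂=1):
  k=0: a=5, p=5, q=1
  k=1: a=2, p=11, q=2
  k=2: a=2, p=27, q=5

27/5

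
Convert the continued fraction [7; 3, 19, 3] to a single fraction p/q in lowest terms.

1297/177

Fold from the inside: start with 3/1.
  19 + 1/3 = 58/3
  3 + 3/58 = 177/58
  7 + 58/177 = 1297/177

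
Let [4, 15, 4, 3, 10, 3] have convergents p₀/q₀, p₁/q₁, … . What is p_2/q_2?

Using pₖ = aₖpₖ₋₁ + pₖ₋₂, qₖ = aₖqₖ₋₁ + qₖ₋₂ (with p₋₁=1, p₋₂=0, q₋₁=0, q₋₂=1):
  k=0: a=4, p=4, q=1
  k=1: a=15, p=61, q=15
  k=2: a=4, p=248, q=61

248/61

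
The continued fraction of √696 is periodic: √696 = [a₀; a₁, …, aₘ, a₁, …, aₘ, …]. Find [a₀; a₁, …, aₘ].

[26; 2, 1, 1, 1, 1, 1, 2, 52]

a₀ = ⌊√696⌋ = 26.
With m₀=0, d₀=1 and mₖ₊₁ = dₖaₖ − mₖ, dₖ₊₁ = (n − mₖ₊₁²)/dₖ, aₖ₊₁ = ⌊(a₀+mₖ₊₁)/dₖ₊₁⌋:
  k=1: m=26, d=20, a=2
  k=2: m=14, d=25, a=1
  k=3: m=11, d=23, a=1
  k=4: m=12, d=24, a=1
  k=5: m=12, d=23, a=1
  k=6: m=11, d=25, a=1
  k=7: m=14, d=20, a=2
  k=8: m=26, d=1, a=52
d=1 and a=2a₀=52 at k=8, so the next step gives (m, d) = (26, 20) again — its k=1 value — and the period has length 8.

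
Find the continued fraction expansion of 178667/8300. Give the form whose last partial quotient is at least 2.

[21; 1, 1, 9, 16, 13, 2]

178667 = 21*8300 + 4367
8300 = 1*4367 + 3933
4367 = 1*3933 + 434
3933 = 9*434 + 27
434 = 16*27 + 2
27 = 13*2 + 1
2 = 2*1 + 0  (stop)
So 178667/8300 = [21; 1, 1, 9, 16, 13, 2].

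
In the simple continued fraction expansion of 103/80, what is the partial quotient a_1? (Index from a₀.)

3

103 = 1·80 + 23   →  a_0 = 1
80 = 3·23 + 11   →  a_1 = 3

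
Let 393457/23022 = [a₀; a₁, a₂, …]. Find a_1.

11

393457 = 17·23022 + 2083   →  a_0 = 17
23022 = 11·2083 + 109   →  a_1 = 11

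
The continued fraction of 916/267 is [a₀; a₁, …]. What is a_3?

9

916 = 3·267 + 115   →  a_0 = 3
267 = 2·115 + 37   →  a_1 = 2
115 = 3·37 + 4   →  a_2 = 3
37 = 9·4 + 1   →  a_3 = 9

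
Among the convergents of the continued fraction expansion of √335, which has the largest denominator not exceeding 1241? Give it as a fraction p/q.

21927/1198

√335 = [18; 3, 3, 3, 36, …] (period length 4).
Convergents:
  p_0/q_0 = 18/1
  p_1/q_1 = 55/3
  p_2/q_2 = 183/10
  p_3/q_3 = 604/33
  p_4/q_4 = 21927/1198
  p_5/q_5 = 66385/3627
q_4 = 1198 ≤ 1241 < 3627 = q_5, so the answer is 21927/1198.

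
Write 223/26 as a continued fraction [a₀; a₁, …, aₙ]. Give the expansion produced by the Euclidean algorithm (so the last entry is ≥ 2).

223 = 8×26 + 15
26 = 1×15 + 11
15 = 1×11 + 4
11 = 2×4 + 3
4 = 1×3 + 1
3 = 3×1 + 0  (stop)
So 223/26 = [8; 1, 1, 2, 1, 3].

[8; 1, 1, 2, 1, 3]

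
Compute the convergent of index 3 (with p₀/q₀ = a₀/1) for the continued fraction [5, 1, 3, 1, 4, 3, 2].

Using pₖ = aₖpₖ₋₁ + pₖ₋₂, qₖ = aₖqₖ₋₁ + qₖ₋₂ (with p₋₁=1, p₋₂=0, q₋₁=0, q₋₂=1):
  k=0: a=5, p=5, q=1
  k=1: a=1, p=6, q=1
  k=2: a=3, p=23, q=4
  k=3: a=1, p=29, q=5

29/5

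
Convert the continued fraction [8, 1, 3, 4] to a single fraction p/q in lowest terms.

Using pₖ = aₖpₖ₋₁ + pₖ₋₂ and qₖ = aₖqₖ₋₁ + qₖ₋₂:
  k=0: a=8, p=8, q=1
  k=1: a=1, p=9, q=1
  k=2: a=3, p=35, q=4
  k=3: a=4, p=149, q=17

149/17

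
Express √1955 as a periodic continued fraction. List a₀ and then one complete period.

a₀ = ⌊√1955⌋ = 44.

[44; 4, 1, 1, 1, 4, 88]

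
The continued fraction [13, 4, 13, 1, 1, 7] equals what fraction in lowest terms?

Fold from the inside: start with 7/1.
  1 + 1/7 = 8/7
  1 + 7/8 = 15/8
  13 + 8/15 = 203/15
  4 + 15/203 = 827/203
  13 + 203/827 = 10954/827

10954/827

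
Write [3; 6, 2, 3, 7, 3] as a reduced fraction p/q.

3247/1029

Using pₖ = aₖpₖ₋₁ + pₖ₋₂ and qₖ = aₖqₖ₋₁ + qₖ₋₂:
  k=0: a=3, p=3, q=1
  k=1: a=6, p=19, q=6
  k=2: a=2, p=41, q=13
  k=3: a=3, p=142, q=45
  k=4: a=7, p=1035, q=328
  k=5: a=3, p=3247, q=1029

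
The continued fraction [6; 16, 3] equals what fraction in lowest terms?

Using pₖ = aₖpₖ₋₁ + pₖ₋₂ and qₖ = aₖqₖ₋₁ + qₖ₋₂:
  k=0: a=6, p=6, q=1
  k=1: a=16, p=97, q=16
  k=2: a=3, p=297, q=49

297/49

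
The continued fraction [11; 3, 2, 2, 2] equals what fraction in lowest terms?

Fold from the inside: start with 2/1.
  2 + 1/2 = 5/2
  2 + 2/5 = 12/5
  3 + 5/12 = 41/12
  11 + 12/41 = 463/41

463/41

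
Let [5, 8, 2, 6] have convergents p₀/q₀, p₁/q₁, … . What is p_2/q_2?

Using pₖ = aₖpₖ₋₁ + pₖ₋₂, qₖ = aₖqₖ₋₁ + qₖ₋₂ (with p₋₁=1, p₋₂=0, q₋₁=0, q₋₂=1):
  k=0: a=5, p=5, q=1
  k=1: a=8, p=41, q=8
  k=2: a=2, p=87, q=17

87/17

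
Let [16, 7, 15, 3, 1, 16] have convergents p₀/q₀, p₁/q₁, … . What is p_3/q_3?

Using pₖ = aₖpₖ₋₁ + pₖ₋₂, qₖ = aₖqₖ₋₁ + qₖ₋₂ (with p₋₁=1, p₋₂=0, q₋₁=0, q₋₂=1):
  k=0: a=16, p=16, q=1
  k=1: a=7, p=113, q=7
  k=2: a=15, p=1711, q=106
  k=3: a=3, p=5246, q=325

5246/325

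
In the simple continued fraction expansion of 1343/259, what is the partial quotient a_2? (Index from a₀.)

2

1343 = 5·259 + 48   →  a_0 = 5
259 = 5·48 + 19   →  a_1 = 5
48 = 2·19 + 10   →  a_2 = 2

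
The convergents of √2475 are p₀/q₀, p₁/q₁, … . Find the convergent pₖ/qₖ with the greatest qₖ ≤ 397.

19651/395

√2475 = [49; 1, 2, 1, 98, …] (period length 4).
Convergents:
  p_0/q_0 = 49/1
  p_1/q_1 = 50/1
  p_2/q_2 = 149/3
  p_3/q_3 = 199/4
  p_4/q_4 = 19651/395
  p_5/q_5 = 19850/399
q_4 = 395 ≤ 397 < 399 = q_5, so the answer is 19651/395.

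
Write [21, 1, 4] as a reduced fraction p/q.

109/5

Fold from the inside: start with 4/1.
  1 + 1/4 = 5/4
  21 + 4/5 = 109/5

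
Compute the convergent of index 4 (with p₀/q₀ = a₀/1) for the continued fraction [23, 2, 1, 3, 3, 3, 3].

841/36

Using pₖ = aₖpₖ₋₁ + pₖ₋₂, qₖ = aₖqₖ₋₁ + qₖ₋₂ (with p₋₁=1, p₋₂=0, q₋₁=0, q₋₂=1):
  k=0: a=23, p=23, q=1
  k=1: a=2, p=47, q=2
  k=2: a=1, p=70, q=3
  k=3: a=3, p=257, q=11
  k=4: a=3, p=841, q=36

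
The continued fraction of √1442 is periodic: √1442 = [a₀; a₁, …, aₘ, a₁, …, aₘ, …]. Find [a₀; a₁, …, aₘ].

[37; 1, 36, 1, 74]

a₀ = ⌊√1442⌋ = 37.
With m₀=0, d₀=1 and mₖ₊₁ = dₖaₖ − mₖ, dₖ₊₁ = (n − mₖ₊₁²)/dₖ, aₖ₊₁ = ⌊(a₀+mₖ₊₁)/dₖ₊₁⌋:
  k=1: m=37, d=73, a=1
  k=2: m=36, d=2, a=36
  k=3: m=36, d=73, a=1
  k=4: m=37, d=1, a=74
d=1 and a=2a₀=74 at k=4, so the next step gives (m, d) = (37, 73) again — its k=1 value — and the period has length 4.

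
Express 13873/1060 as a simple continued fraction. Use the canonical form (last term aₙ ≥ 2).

13873 = 13×1060 + 93
1060 = 11×93 + 37
93 = 2×37 + 19
37 = 1×19 + 18
19 = 1×18 + 1
18 = 18×1 + 0  (stop)
So 13873/1060 = [13; 11, 2, 1, 1, 18].

[13; 11, 2, 1, 1, 18]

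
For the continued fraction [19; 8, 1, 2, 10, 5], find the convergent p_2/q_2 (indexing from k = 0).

172/9

Using pₖ = aₖpₖ₋₁ + pₖ₋₂, qₖ = aₖqₖ₋₁ + qₖ₋₂ (with p₋₁=1, p₋₂=0, q₋₁=0, q₋₂=1):
  k=0: a=19, p=19, q=1
  k=1: a=8, p=153, q=8
  k=2: a=1, p=172, q=9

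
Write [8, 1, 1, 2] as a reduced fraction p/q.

43/5

Using pₖ = aₖpₖ₋₁ + pₖ₋₂ and qₖ = aₖqₖ₋₁ + qₖ₋₂:
  k=0: a=8, p=8, q=1
  k=1: a=1, p=9, q=1
  k=2: a=1, p=17, q=2
  k=3: a=2, p=43, q=5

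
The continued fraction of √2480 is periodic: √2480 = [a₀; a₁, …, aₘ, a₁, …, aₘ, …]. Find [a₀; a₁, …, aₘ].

[49; 1, 3, 1, 98]

a₀ = ⌊√2480⌋ = 49.
With m₀=0, d₀=1 and mₖ₊₁ = dₖaₖ − mₖ, dₖ₊₁ = (n − mₖ₊₁²)/dₖ, aₖ₊₁ = ⌊(a₀+mₖ₊₁)/dₖ₊₁⌋:
  k=1: m=49, d=79, a=1
  k=2: m=30, d=20, a=3
  k=3: m=30, d=79, a=1
  k=4: m=49, d=1, a=98
d=1 and a=2a₀=98 at k=4, so the next step gives (m, d) = (49, 79) again — its k=1 value — and the period has length 4.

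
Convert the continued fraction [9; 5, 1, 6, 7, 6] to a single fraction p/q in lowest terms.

Using pₖ = aₖpₖ₋₁ + pₖ₋₂ and qₖ = aₖqₖ₋₁ + qₖ₋₂:
  k=0: a=9, p=9, q=1
  k=1: a=5, p=46, q=5
  k=2: a=1, p=55, q=6
  k=3: a=6, p=376, q=41
  k=4: a=7, p=2687, q=293
  k=5: a=6, p=16498, q=1799

16498/1799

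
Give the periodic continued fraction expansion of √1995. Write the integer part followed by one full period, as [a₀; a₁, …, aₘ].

[44; 1, 1, 1, 88]

a₀ = ⌊√1995⌋ = 44.
With m₀=0, d₀=1 and mₖ₊₁ = dₖaₖ − mₖ, dₖ₊₁ = (n − mₖ₊₁²)/dₖ, aₖ₊₁ = ⌊(a₀+mₖ₊₁)/dₖ₊₁⌋:
  k=1: m=44, d=59, a=1
  k=2: m=15, d=30, a=1
  k=3: m=15, d=59, a=1
  k=4: m=44, d=1, a=88
d=1 and a=2a₀=88 at k=4, so the next step gives (m, d) = (44, 59) again — its k=1 value — and the period has length 4.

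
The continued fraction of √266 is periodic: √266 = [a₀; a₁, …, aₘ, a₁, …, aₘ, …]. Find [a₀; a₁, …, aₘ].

[16; 3, 4, 3, 32]

a₀ = ⌊√266⌋ = 16.
With m₀=0, d₀=1 and mₖ₊₁ = dₖaₖ − mₖ, dₖ₊₁ = (n − mₖ₊₁²)/dₖ, aₖ₊₁ = ⌊(a₀+mₖ₊₁)/dₖ₊₁⌋:
  k=1: m=16, d=10, a=3
  k=2: m=14, d=7, a=4
  k=3: m=14, d=10, a=3
  k=4: m=16, d=1, a=32
d=1 and a=2a₀=32 at k=4, so the next step gives (m, d) = (16, 10) again — its k=1 value — and the period has length 4.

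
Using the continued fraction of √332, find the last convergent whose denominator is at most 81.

1403/77

√332 = [18; 4, 1, 1, 8, 1, 1, 4, 36, …] (period length 8).
Convergents:
  p_0/q_0 = 18/1
  p_1/q_1 = 73/4
  p_2/q_2 = 91/5
  p_3/q_3 = 164/9
  p_4/q_4 = 1403/77
  p_5/q_5 = 1567/86
q_4 = 77 ≤ 81 < 86 = q_5, so the answer is 1403/77.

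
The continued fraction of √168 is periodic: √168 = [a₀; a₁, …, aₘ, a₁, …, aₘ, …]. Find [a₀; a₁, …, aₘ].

a₀ = ⌊√168⌋ = 12.

[12; 1, 24]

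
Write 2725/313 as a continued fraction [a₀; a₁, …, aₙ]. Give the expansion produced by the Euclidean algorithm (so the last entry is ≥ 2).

[8; 1, 2, 2, 2, 18]

2725 = 8·313 + 221
313 = 1·221 + 92
221 = 2·92 + 37
92 = 2·37 + 18
37 = 2·18 + 1
18 = 18·1 + 0  (stop)
So 2725/313 = [8; 1, 2, 2, 2, 18].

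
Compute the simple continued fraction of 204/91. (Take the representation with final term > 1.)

204 = 2×91 + 22
91 = 4×22 + 3
22 = 7×3 + 1
3 = 3×1 + 0  (stop)
So 204/91 = [2; 4, 7, 3].

[2; 4, 7, 3]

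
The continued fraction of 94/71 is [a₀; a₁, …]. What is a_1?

94 = 1·71 + 23   →  a_0 = 1
71 = 3·23 + 2   →  a_1 = 3

3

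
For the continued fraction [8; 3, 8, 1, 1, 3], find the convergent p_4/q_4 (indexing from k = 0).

Using pₖ = aₖpₖ₋₁ + pₖ₋₂, qₖ = aₖqₖ₋₁ + qₖ₋₂ (with p₋₁=1, p₋₂=0, q₋₁=0, q₋₂=1):
  k=0: a=8, p=8, q=1
  k=1: a=3, p=25, q=3
  k=2: a=8, p=208, q=25
  k=3: a=1, p=233, q=28
  k=4: a=1, p=441, q=53

441/53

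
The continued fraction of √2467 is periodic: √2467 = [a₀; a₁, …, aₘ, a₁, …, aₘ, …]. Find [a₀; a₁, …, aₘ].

[49; 1, 2, 49, 2, 1, 98]

a₀ = ⌊√2467⌋ = 49.
With m₀=0, d₀=1 and mₖ₊₁ = dₖaₖ − mₖ, dₖ₊₁ = (n − mₖ₊₁²)/dₖ, aₖ₊₁ = ⌊(a₀+mₖ₊₁)/dₖ₊₁⌋:
  k=1: m=49, d=66, a=1
  k=2: m=17, d=33, a=2
  k=3: m=49, d=2, a=49
  k=4: m=49, d=33, a=2
  k=5: m=17, d=66, a=1
  k=6: m=49, d=1, a=98
d=1 and a=2a₀=98 at k=6, so the next step gives (m, d) = (49, 66) again — its k=1 value — and the period has length 6.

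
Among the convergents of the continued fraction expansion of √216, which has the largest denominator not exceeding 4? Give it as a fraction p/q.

√216 = [14; 1, 2, 3, 2, 1, 28, …] (period length 6).
Convergents:
  p_0/q_0 = 14/1
  p_1/q_1 = 15/1
  p_2/q_2 = 44/3
  p_3/q_3 = 147/10
q_2 = 3 ≤ 4 < 10 = q_3, so the answer is 44/3.

44/3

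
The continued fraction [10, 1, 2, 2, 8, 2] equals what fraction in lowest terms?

Using pₖ = aₖpₖ₋₁ + pₖ₋₂ and qₖ = aₖqₖ₋₁ + qₖ₋₂:
  k=0: a=10, p=10, q=1
  k=1: a=1, p=11, q=1
  k=2: a=2, p=32, q=3
  k=3: a=2, p=75, q=7
  k=4: a=8, p=632, q=59
  k=5: a=2, p=1339, q=125

1339/125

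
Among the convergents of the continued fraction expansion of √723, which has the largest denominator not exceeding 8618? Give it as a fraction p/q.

117127/4356

√723 = [26; 1, 7, 1, 52, …] (period length 4).
Convergents:
  p_0/q_0 = 26/1
  p_1/q_1 = 27/1
  p_2/q_2 = 215/8
  p_3/q_3 = 242/9
  p_4/q_4 = 12799/476
  p_5/q_5 = 13041/485
  p_6/q_6 = 104086/3871
  p_7/q_7 = 117127/4356
  p_8/q_8 = 6194690/230383
q_7 = 4356 ≤ 8618 < 230383 = q_8, so the answer is 117127/4356.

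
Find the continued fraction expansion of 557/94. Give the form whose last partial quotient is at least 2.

557 = 5·94 + 87
94 = 1·87 + 7
87 = 12·7 + 3
7 = 2·3 + 1
3 = 3·1 + 0  (stop)
So 557/94 = [5; 1, 12, 2, 3].

[5; 1, 12, 2, 3]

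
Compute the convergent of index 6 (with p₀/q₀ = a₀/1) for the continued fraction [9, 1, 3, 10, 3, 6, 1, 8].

9073/930

Using pₖ = aₖpₖ₋₁ + pₖ₋₂, qₖ = aₖqₖ₋₁ + qₖ₋₂ (with p₋₁=1, p₋₂=0, q₋₁=0, q₋₂=1):
  k=0: a=9, p=9, q=1
  k=1: a=1, p=10, q=1
  k=2: a=3, p=39, q=4
  k=3: a=10, p=400, q=41
  k=4: a=3, p=1239, q=127
  k=5: a=6, p=7834, q=803
  k=6: a=1, p=9073, q=930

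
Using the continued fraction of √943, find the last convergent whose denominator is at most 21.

522/17

√943 = [30; 1, 2, 2, 2, 1, 60, …] (period length 6).
Convergents:
  p_0/q_0 = 30/1
  p_1/q_1 = 31/1
  p_2/q_2 = 92/3
  p_3/q_3 = 215/7
  p_4/q_4 = 522/17
  p_5/q_5 = 737/24
q_4 = 17 ≤ 21 < 24 = q_5, so the answer is 522/17.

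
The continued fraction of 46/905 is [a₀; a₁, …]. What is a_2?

1

46 = 0·905 + 46   →  a_0 = 0
905 = 19·46 + 31   →  a_1 = 19
46 = 1·31 + 15   →  a_2 = 1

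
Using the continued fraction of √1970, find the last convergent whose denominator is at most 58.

577/13

√1970 = [44; 2, 1, 1, 2, 88, …] (period length 5).
Convergents:
  p_0/q_0 = 44/1
  p_1/q_1 = 89/2
  p_2/q_2 = 133/3
  p_3/q_3 = 222/5
  p_4/q_4 = 577/13
  p_5/q_5 = 50998/1149
q_4 = 13 ≤ 58 < 1149 = q_5, so the answer is 577/13.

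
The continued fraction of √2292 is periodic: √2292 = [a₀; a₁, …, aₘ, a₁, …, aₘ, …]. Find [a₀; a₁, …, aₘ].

a₀ = ⌊√2292⌋ = 47.
With m₀=0, d₀=1 and mₖ₊₁ = dₖaₖ − mₖ, dₖ₊₁ = (n − mₖ₊₁²)/dₖ, aₖ₊₁ = ⌊(a₀+mₖ₊₁)/dₖ₊₁⌋:
  k=1: m=47, d=83, a=1
  k=2: m=36, d=12, a=6
  k=3: m=36, d=83, a=1
  k=4: m=47, d=1, a=94
d=1 and a=2a₀=94 at k=4, so the next step gives (m, d) = (47, 83) again — its k=1 value — and the period has length 4.

[47; 1, 6, 1, 94]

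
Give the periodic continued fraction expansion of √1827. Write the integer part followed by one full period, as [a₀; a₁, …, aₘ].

a₀ = ⌊√1827⌋ = 42.
With m₀=0, d₀=1 and mₖ₊₁ = dₖaₖ − mₖ, dₖ₊₁ = (n − mₖ₊₁²)/dₖ, aₖ₊₁ = ⌊(a₀+mₖ₊₁)/dₖ₊₁⌋:
  k=1: m=42, d=63, a=1
  k=2: m=21, d=22, a=2
  k=3: m=23, d=59, a=1
  k=4: m=36, d=9, a=8
  k=5: m=36, d=59, a=1
  k=6: m=23, d=22, a=2
  k=7: m=21, d=63, a=1
  k=8: m=42, d=1, a=84
d=1 and a=2a₀=84 at k=8, so the next step gives (m, d) = (42, 63) again — its k=1 value — and the period has length 8.

[42; 1, 2, 1, 8, 1, 2, 1, 84]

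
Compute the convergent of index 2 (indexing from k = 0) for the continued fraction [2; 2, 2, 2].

12/5

Using pₖ = aₖpₖ₋₁ + pₖ₋₂, qₖ = aₖqₖ₋₁ + qₖ₋₂ (with p₋₁=1, p₋₂=0, q₋₁=0, q₋₂=1):
  k=0: a=2, p=2, q=1
  k=1: a=2, p=5, q=2
  k=2: a=2, p=12, q=5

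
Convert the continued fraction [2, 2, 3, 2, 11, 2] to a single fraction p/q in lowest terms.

931/382

Fold from the inside: start with 2/1.
  11 + 1/2 = 23/2
  2 + 2/23 = 48/23
  3 + 23/48 = 167/48
  2 + 48/167 = 382/167
  2 + 167/382 = 931/382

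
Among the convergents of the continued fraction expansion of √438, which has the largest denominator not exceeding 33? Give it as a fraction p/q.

293/14

√438 = [20; 1, 12, 1, 40, …] (period length 4).
Convergents:
  p_0/q_0 = 20/1
  p_1/q_1 = 21/1
  p_2/q_2 = 272/13
  p_3/q_3 = 293/14
  p_4/q_4 = 11992/573
q_3 = 14 ≤ 33 < 573 = q_4, so the answer is 293/14.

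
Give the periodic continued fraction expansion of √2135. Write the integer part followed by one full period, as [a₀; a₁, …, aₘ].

[46; 4, 1, 5, 1, 4, 92]

a₀ = ⌊√2135⌋ = 46.
With m₀=0, d₀=1 and mₖ₊₁ = dₖaₖ − mₖ, dₖ₊₁ = (n − mₖ₊₁²)/dₖ, aₖ₊₁ = ⌊(a₀+mₖ₊₁)/dₖ₊₁⌋:
  k=1: m=46, d=19, a=4
  k=2: m=30, d=65, a=1
  k=3: m=35, d=14, a=5
  k=4: m=35, d=65, a=1
  k=5: m=30, d=19, a=4
  k=6: m=46, d=1, a=92
d=1 and a=2a₀=92 at k=6, so the next step gives (m, d) = (46, 19) again — its k=1 value — and the period has length 6.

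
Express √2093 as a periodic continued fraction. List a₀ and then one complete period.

[45; 1, 2, 1, 90]

a₀ = ⌊√2093⌋ = 45.
With m₀=0, d₀=1 and mₖ₊₁ = dₖaₖ − mₖ, dₖ₊₁ = (n − mₖ₊₁²)/dₖ, aₖ₊₁ = ⌊(a₀+mₖ₊₁)/dₖ₊₁⌋:
  k=1: m=45, d=68, a=1
  k=2: m=23, d=23, a=2
  k=3: m=23, d=68, a=1
  k=4: m=45, d=1, a=90
d=1 and a=2a₀=90 at k=4, so the next step gives (m, d) = (45, 68) again — its k=1 value — and the period has length 4.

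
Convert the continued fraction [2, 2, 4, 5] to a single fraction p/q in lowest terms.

115/47

Fold from the inside: start with 5/1.
  4 + 1/5 = 21/5
  2 + 5/21 = 47/21
  2 + 21/47 = 115/47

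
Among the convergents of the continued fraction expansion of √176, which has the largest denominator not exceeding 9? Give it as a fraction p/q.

53/4

√176 = [13; 3, 1, 3, 26, …] (period length 4).
Convergents:
  p_0/q_0 = 13/1
  p_1/q_1 = 40/3
  p_2/q_2 = 53/4
  p_3/q_3 = 199/15
q_2 = 4 ≤ 9 < 15 = q_3, so the answer is 53/4.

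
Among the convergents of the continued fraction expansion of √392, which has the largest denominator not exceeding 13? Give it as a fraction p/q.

√392 = [19; 1, 3, 1, 38, …] (period length 4).
Convergents:
  p_0/q_0 = 19/1
  p_1/q_1 = 20/1
  p_2/q_2 = 79/4
  p_3/q_3 = 99/5
  p_4/q_4 = 3841/194
q_3 = 5 ≤ 13 < 194 = q_4, so the answer is 99/5.

99/5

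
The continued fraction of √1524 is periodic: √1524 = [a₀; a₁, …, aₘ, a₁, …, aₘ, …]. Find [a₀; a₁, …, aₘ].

[39; 26, 78]

a₀ = ⌊√1524⌋ = 39.
With m₀=0, d₀=1 and mₖ₊₁ = dₖaₖ − mₖ, dₖ₊₁ = (n − mₖ₊₁²)/dₖ, aₖ₊₁ = ⌊(a₀+mₖ₊₁)/dₖ₊₁⌋:
  k=1: m=39, d=3, a=26
  k=2: m=39, d=1, a=78
d=1 and a=2a₀=78 at k=2, so the next step gives (m, d) = (39, 3) again — its k=1 value — and the period has length 2.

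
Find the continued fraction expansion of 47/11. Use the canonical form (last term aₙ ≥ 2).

47 = 4·11 + 3
11 = 3·3 + 2
3 = 1·2 + 1
2 = 2·1 + 0  (stop)
So 47/11 = [4; 3, 1, 2].

[4; 3, 1, 2]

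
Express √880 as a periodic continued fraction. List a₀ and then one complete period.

a₀ = ⌊√880⌋ = 29.
With m₀=0, d₀=1 and mₖ₊₁ = dₖaₖ − mₖ, dₖ₊₁ = (n − mₖ₊₁²)/dₖ, aₖ₊₁ = ⌊(a₀+mₖ₊₁)/dₖ₊₁⌋:
  k=1: m=29, d=39, a=1
  k=2: m=10, d=20, a=1
  k=3: m=10, d=39, a=1
  k=4: m=29, d=1, a=58
d=1 and a=2a₀=58 at k=4, so the next step gives (m, d) = (29, 39) again — its k=1 value — and the period has length 4.

[29; 1, 1, 1, 58]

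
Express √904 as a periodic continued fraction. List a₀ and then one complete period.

[30; 15, 60]

a₀ = ⌊√904⌋ = 30.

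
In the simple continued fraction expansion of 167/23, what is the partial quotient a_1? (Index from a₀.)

3

167 = 7·23 + 6   →  a_0 = 7
23 = 3·6 + 5   →  a_1 = 3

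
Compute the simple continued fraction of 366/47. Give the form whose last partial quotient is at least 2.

366 = 7×47 + 37
47 = 1×37 + 10
37 = 3×10 + 7
10 = 1×7 + 3
7 = 2×3 + 1
3 = 3×1 + 0  (stop)
So 366/47 = [7; 1, 3, 1, 2, 3].

[7; 1, 3, 1, 2, 3]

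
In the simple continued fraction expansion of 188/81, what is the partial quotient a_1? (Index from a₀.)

3

188 = 2·81 + 26   →  a_0 = 2
81 = 3·26 + 3   →  a_1 = 3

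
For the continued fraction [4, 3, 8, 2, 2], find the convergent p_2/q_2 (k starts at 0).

108/25

Using pₖ = aₖpₖ₋₁ + pₖ₋₂, qₖ = aₖqₖ₋₁ + qₖ₋₂ (with p₋₁=1, p₋₂=0, q₋₁=0, q₋₂=1):
  k=0: a=4, p=4, q=1
  k=1: a=3, p=13, q=3
  k=2: a=8, p=108, q=25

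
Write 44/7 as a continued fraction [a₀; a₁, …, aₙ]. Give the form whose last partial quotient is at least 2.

[6; 3, 2]

44 = 6*7 + 2
7 = 3*2 + 1
2 = 2*1 + 0  (stop)
So 44/7 = [6; 3, 2].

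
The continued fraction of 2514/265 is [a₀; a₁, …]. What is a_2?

18

2514 = 9·265 + 129   →  a_0 = 9
265 = 2·129 + 7   →  a_1 = 2
129 = 18·7 + 3   →  a_2 = 18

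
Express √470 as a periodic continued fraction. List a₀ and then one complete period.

[21; 1, 2, 8, 2, 1, 42]

a₀ = ⌊√470⌋ = 21.
With m₀=0, d₀=1 and mₖ₊₁ = dₖaₖ − mₖ, dₖ₊₁ = (n − mₖ₊₁²)/dₖ, aₖ₊₁ = ⌊(a₀+mₖ₊₁)/dₖ₊₁⌋:
  k=1: m=21, d=29, a=1
  k=2: m=8, d=14, a=2
  k=3: m=20, d=5, a=8
  k=4: m=20, d=14, a=2
  k=5: m=8, d=29, a=1
  k=6: m=21, d=1, a=42
d=1 and a=2a₀=42 at k=6, so the next step gives (m, d) = (21, 29) again — its k=1 value — and the period has length 6.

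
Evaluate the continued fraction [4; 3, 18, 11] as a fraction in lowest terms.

Fold from the inside: start with 11/1.
  18 + 1/11 = 199/11
  3 + 11/199 = 608/199
  4 + 199/608 = 2631/608

2631/608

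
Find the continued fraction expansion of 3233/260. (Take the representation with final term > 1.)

[12; 2, 3, 3, 11]

3233 = 12*260 + 113
260 = 2*113 + 34
113 = 3*34 + 11
34 = 3*11 + 1
11 = 11*1 + 0  (stop)
So 3233/260 = [12; 2, 3, 3, 11].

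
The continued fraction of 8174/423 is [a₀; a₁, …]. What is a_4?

2

8174 = 19·423 + 137   →  a_0 = 19
423 = 3·137 + 12   →  a_1 = 3
137 = 11·12 + 5   →  a_2 = 11
12 = 2·5 + 2   →  a_3 = 2
5 = 2·2 + 1   →  a_4 = 2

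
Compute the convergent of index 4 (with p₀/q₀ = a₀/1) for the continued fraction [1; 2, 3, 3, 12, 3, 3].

Using pₖ = aₖpₖ₋₁ + pₖ₋₂, qₖ = aₖqₖ₋₁ + qₖ₋₂ (with p₋₁=1, p₋₂=0, q₋₁=0, q₋₂=1):
  k=0: a=1, p=1, q=1
  k=1: a=2, p=3, q=2
  k=2: a=3, p=10, q=7
  k=3: a=3, p=33, q=23
  k=4: a=12, p=406, q=283

406/283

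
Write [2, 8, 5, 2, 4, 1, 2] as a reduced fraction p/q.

2935/1383

Fold from the inside: start with 2/1.
  1 + 1/2 = 3/2
  4 + 2/3 = 14/3
  2 + 3/14 = 31/14
  5 + 14/31 = 169/31
  8 + 31/169 = 1383/169
  2 + 169/1383 = 2935/1383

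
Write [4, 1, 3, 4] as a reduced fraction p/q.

81/17

Using pₖ = aₖpₖ₋₁ + pₖ₋₂ and qₖ = aₖqₖ₋₁ + qₖ₋₂:
  k=0: a=4, p=4, q=1
  k=1: a=1, p=5, q=1
  k=2: a=3, p=19, q=4
  k=3: a=4, p=81, q=17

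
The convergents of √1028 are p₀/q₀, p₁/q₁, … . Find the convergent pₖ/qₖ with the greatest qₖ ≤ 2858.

√1028 = [32; 16, 64, …] (period length 2).
Convergents:
  p_0/q_0 = 32/1
  p_1/q_1 = 513/16
  p_2/q_2 = 32864/1025
  p_3/q_3 = 526337/16416
q_2 = 1025 ≤ 2858 < 16416 = q_3, so the answer is 32864/1025.

32864/1025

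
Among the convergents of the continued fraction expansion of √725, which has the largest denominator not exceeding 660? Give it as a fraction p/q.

√725 = [26; 1, 12, 2, 12, 1, 52, …] (period length 6).
Convergents:
  p_0/q_0 = 26/1
  p_1/q_1 = 27/1
  p_2/q_2 = 350/13
  p_3/q_3 = 727/27
  p_4/q_4 = 9074/337
  p_5/q_5 = 9801/364
  p_6/q_6 = 518726/19265
q_5 = 364 ≤ 660 < 19265 = q_6, so the answer is 9801/364.

9801/364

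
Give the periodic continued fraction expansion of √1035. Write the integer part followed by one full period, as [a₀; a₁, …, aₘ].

a₀ = ⌊√1035⌋ = 32.
With m₀=0, d₀=1 and mₖ₊₁ = dₖaₖ − mₖ, dₖ₊₁ = (n − mₖ₊₁²)/dₖ, aₖ₊₁ = ⌊(a₀+mₖ₊₁)/dₖ₊₁⌋:
  k=1: m=32, d=11, a=5
  k=2: m=23, d=46, a=1
  k=3: m=23, d=11, a=5
  k=4: m=32, d=1, a=64
d=1 and a=2a₀=64 at k=4, so the next step gives (m, d) = (32, 11) again — its k=1 value — and the period has length 4.

[32; 5, 1, 5, 64]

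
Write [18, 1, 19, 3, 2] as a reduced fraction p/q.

2691/142

Fold from the inside: start with 2/1.
  3 + 1/2 = 7/2
  19 + 2/7 = 135/7
  1 + 7/135 = 142/135
  18 + 135/142 = 2691/142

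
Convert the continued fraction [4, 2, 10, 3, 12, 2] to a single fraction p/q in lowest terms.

7463/1667

Fold from the inside: start with 2/1.
  12 + 1/2 = 25/2
  3 + 2/25 = 77/25
  10 + 25/77 = 795/77
  2 + 77/795 = 1667/795
  4 + 795/1667 = 7463/1667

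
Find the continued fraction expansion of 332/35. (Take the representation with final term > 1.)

[9; 2, 17]

332 = 9×35 + 17
35 = 2×17 + 1
17 = 17×1 + 0  (stop)
So 332/35 = [9; 2, 17].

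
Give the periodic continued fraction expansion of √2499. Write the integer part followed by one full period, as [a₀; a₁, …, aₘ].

a₀ = ⌊√2499⌋ = 49.
With m₀=0, d₀=1 and mₖ₊₁ = dₖaₖ − mₖ, dₖ₊₁ = (n − mₖ₊₁²)/dₖ, aₖ₊₁ = ⌊(a₀+mₖ₊₁)/dₖ₊₁⌋:
  k=1: m=49, d=98, a=1
  k=2: m=49, d=1, a=98
d=1 and a=2a₀=98 at k=2, so the next step gives (m, d) = (49, 98) again — its k=1 value — and the period has length 2.

[49; 1, 98]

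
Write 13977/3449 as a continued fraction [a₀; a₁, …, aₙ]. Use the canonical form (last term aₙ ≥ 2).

[4; 19, 18, 10]

13977 = 4·3449 + 181
3449 = 19·181 + 10
181 = 18·10 + 1
10 = 10·1 + 0  (stop)
So 13977/3449 = [4; 19, 18, 10].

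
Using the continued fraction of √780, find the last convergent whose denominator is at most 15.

√780 = [27; 1, 12, 1, 54, …] (period length 4).
Convergents:
  p_0/q_0 = 27/1
  p_1/q_1 = 28/1
  p_2/q_2 = 363/13
  p_3/q_3 = 391/14
  p_4/q_4 = 21477/769
q_3 = 14 ≤ 15 < 769 = q_4, so the answer is 391/14.

391/14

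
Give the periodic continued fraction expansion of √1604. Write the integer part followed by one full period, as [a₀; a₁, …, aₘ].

a₀ = ⌊√1604⌋ = 40.
With m₀=0, d₀=1 and mₖ₊₁ = dₖaₖ − mₖ, dₖ₊₁ = (n − mₖ₊₁²)/dₖ, aₖ₊₁ = ⌊(a₀+mₖ₊₁)/dₖ₊₁⌋:
  k=1: m=40, d=4, a=20
  k=2: m=40, d=1, a=80
d=1 and a=2a₀=80 at k=2, so the next step gives (m, d) = (40, 4) again — its k=1 value — and the period has length 2.

[40; 20, 80]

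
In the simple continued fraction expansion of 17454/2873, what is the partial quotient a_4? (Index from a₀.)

17454 = 6·2873 + 216   →  a_0 = 6
2873 = 13·216 + 65   →  a_1 = 13
216 = 3·65 + 21   →  a_2 = 3
65 = 3·21 + 2   →  a_3 = 3
21 = 10·2 + 1   →  a_4 = 10

10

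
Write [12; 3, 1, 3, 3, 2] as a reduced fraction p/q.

1386/113

Using pₖ = aₖpₖ₋₁ + pₖ₋₂ and qₖ = aₖqₖ₋₁ + qₖ₋₂:
  k=0: a=12, p=12, q=1
  k=1: a=3, p=37, q=3
  k=2: a=1, p=49, q=4
  k=3: a=3, p=184, q=15
  k=4: a=3, p=601, q=49
  k=5: a=2, p=1386, q=113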